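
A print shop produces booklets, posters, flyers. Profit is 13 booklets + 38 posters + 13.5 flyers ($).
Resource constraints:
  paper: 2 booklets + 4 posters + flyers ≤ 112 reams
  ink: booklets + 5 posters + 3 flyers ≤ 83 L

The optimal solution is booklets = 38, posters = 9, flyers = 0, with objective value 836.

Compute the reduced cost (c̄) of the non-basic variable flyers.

Both paper and ink are binding at x*.
Dual feasibility on the basic columns requires 2·y_paper + 1·y_ink = 13, 4·y_paper + 5·y_ink = 38.
This yields shadow prices y_paper = 4.5, y_ink = 4.
Reduced cost of flyers: c₃ − yᵀa₃ = 13.5 − (4.5·1 + 4·3) = 13.5 − 16.5 = -3.

-3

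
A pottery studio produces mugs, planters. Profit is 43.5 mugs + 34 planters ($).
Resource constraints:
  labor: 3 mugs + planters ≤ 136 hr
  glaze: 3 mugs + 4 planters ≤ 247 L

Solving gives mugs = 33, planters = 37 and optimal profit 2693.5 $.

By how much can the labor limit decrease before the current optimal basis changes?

Binding constraints: labor, glaze. The basis is B = [[3,1],[3,4]] with det 9.
Per unit decrease in labor, x* moves by d = (-0.4444, 0.3333).
The basis stays optimal until mugs reaches 0; allowable decrease = 74.25 hr.

74.25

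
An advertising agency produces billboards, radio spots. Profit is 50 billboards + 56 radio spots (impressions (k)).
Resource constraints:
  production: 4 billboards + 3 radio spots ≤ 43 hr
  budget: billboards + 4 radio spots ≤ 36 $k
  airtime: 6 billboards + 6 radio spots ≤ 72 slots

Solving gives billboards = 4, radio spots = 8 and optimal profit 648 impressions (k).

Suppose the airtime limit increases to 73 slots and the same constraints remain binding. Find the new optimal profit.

656

Check each constraint at x*: production 40/43 (slack 3); budget 36/36 (tight); airtime 72/72 (tight).
By complementary slackness, y = 0 for the non-binding constraint.
Dual feasibility on the basic columns requires 1·y_budget + 6·y_airtime = 50, 4·y_budget + 6·y_airtime = 56.
Solving: y_budget = 2, y_airtime = 8.
Δz = y_airtime·Δb = 8 × (1) = 8, so new z* = 648 + 8 = 656.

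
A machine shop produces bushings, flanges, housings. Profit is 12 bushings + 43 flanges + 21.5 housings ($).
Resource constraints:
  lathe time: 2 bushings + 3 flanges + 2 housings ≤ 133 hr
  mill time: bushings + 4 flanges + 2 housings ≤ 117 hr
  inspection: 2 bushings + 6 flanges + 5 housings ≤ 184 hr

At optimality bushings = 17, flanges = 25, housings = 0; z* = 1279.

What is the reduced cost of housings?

At the optimum: lathe time uses 109 of 133 (slack = 24); mill time uses 117 of 117 (binding); inspection uses 184 of 184 (binding).
By complementary slackness, y = 0 for the non-binding constraint.
The binding rows give the dual system: 1·y_mill time + 2·y_inspection = 12 and 4·y_mill time + 6·y_inspection = 43.
This yields shadow prices y_mill time = 7, y_inspection = 2.5.
Reduced cost of housings: c₃ − yᵀa₃ = 21.5 − (7·2 + 2.5·5) = 21.5 − 26.5 = -5.

-5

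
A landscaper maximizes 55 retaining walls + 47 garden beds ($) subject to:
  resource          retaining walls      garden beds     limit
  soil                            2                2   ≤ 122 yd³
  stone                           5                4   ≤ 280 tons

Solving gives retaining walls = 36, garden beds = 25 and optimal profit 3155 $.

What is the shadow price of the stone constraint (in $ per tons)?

8

Both soil and stone are binding at x*.
The binding rows give the dual system: 2·y_soil + 5·y_stone = 55 and 2·y_soil + 4·y_stone = 47.
→ y_soil = 7.5 and y_stone = 8.
Shadow price of stone = 8.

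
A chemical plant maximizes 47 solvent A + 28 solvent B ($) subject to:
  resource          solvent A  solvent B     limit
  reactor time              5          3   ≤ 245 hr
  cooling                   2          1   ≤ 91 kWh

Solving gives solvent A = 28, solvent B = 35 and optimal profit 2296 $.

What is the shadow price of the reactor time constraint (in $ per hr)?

At the optimum: reactor time uses 245 of 245 (binding); cooling uses 91 of 91 (binding).
The binding rows give the dual system: 5·y_reactor time + 2·y_cooling = 47 and 3·y_reactor time + 1·y_cooling = 28.
→ y_reactor time = 9 and y_cooling = 1.
Shadow price of reactor time = 9.

9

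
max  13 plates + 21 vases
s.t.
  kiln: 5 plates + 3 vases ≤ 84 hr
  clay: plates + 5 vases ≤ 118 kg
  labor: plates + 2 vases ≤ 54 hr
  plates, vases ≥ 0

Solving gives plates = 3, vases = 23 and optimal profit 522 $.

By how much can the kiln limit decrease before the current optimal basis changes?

Binding constraints: kiln, clay. The basis is B = [[5,3],[1,5]] with det 22.
Per unit decrease in kiln, x* moves by d = (-0.2273, 0.0455).
The basis stays optimal until plates reaches 0; allowable decrease = 13.2 hr.

13.2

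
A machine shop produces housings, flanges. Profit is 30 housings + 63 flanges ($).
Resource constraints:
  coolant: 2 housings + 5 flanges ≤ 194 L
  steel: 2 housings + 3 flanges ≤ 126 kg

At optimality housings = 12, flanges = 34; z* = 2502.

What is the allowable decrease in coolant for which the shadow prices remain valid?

Binding constraints: coolant, steel. The basis is B = [[2,5],[2,3]] with det -4.
Per unit decrease in coolant, x* moves by d = (0.75, -0.5).
The basis stays optimal until flanges reaches 0; allowable decrease = 68 L.

68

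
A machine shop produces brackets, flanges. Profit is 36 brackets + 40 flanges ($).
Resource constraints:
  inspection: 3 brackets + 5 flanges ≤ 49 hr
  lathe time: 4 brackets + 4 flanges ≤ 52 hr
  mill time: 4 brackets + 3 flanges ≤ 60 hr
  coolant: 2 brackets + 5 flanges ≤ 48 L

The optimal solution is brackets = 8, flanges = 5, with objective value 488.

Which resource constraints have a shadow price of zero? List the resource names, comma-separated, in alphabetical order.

coolant, mill time

inspection: 49/49 (binding)
lathe time: 52/52 (binding)
mill time: 47/60 (slack 13)
coolant: 41/48 (slack 7)
By complementary slackness, a constraint with positive slack has shadow price 0 → coolant, mill time.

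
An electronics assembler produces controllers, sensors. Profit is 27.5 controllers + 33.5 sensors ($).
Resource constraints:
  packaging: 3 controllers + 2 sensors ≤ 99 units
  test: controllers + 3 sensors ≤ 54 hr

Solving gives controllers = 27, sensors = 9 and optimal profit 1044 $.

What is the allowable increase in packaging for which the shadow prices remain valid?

Binding constraints: packaging, test. The basis is B = [[3,2],[1,3]] with det 7.
Per unit increase in packaging, x* moves by d = (0.4286, -0.1429).
The basis stays optimal until sensors reaches 0; allowable increase = 63 units.

63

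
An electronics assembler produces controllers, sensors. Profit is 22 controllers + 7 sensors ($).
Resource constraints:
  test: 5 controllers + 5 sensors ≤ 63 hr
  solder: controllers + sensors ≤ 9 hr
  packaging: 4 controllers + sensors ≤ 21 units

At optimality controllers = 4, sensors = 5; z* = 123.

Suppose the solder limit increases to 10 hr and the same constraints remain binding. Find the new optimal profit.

125

Check each constraint at x*: test 45/63 (slack 18); solder 9/9 (tight); packaging 21/21 (tight).
Slack constraints have shadow price 0 (complementary slackness).
From A_Bᵀ y = c: 1·y_solder + 4·y_packaging = 22; 1·y_solder + 1·y_packaging = 7.
Solving: y_solder = 2, y_packaging = 5.
Δz = y_solder·Δb = 2 × (1) = 2, so new z* = 123 + 2 = 125.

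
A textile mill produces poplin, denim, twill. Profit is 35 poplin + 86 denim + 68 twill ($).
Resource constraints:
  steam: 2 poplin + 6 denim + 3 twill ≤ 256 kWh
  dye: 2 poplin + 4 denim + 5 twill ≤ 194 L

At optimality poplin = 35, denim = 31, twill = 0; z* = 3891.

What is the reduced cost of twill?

-3.5

Check each constraint at x*: steam 256/256 (tight); dye 194/194 (tight).
The binding rows give the dual system: 2·y_steam + 2·y_dye = 35 and 6·y_steam + 4·y_dye = 86.
This yields shadow prices y_steam = 8, y_dye = 9.5.
Reduced cost of twill: c₃ − yᵀa₃ = 68 − (8·3 + 9.5·5) = 68 − 71.5 = -3.5.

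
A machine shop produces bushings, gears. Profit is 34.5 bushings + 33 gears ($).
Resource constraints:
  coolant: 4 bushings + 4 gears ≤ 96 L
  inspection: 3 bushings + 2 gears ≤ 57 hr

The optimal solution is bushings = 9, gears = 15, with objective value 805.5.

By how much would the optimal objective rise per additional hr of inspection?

1.5

Check each constraint at x*: coolant 96/96 (tight); inspection 57/57 (tight).
The binding rows give the dual system: 4·y_coolant + 3·y_inspection = 34.5 and 4·y_coolant + 2·y_inspection = 33.
This yields shadow prices y_coolant = 7.5, y_inspection = 1.5.
Shadow price of inspection = 1.5.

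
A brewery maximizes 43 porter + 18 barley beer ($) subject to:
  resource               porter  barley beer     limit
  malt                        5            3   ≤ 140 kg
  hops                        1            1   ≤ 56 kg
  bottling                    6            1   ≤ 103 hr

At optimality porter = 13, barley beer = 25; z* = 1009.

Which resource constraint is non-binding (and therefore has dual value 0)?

malt: 140/140 (binding)
hops: 38/56 (slack 18)
bottling: 103/103 (binding)
By complementary slackness, a constraint with positive slack has shadow price 0 → hops.

hops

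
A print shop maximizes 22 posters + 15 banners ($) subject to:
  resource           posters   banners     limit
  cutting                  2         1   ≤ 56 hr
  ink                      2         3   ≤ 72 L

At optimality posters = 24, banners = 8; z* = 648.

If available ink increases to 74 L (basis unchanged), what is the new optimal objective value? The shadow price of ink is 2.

Δb = 2, so new z* = 648 + (2)·(2) = 648 + 4 = 652.

652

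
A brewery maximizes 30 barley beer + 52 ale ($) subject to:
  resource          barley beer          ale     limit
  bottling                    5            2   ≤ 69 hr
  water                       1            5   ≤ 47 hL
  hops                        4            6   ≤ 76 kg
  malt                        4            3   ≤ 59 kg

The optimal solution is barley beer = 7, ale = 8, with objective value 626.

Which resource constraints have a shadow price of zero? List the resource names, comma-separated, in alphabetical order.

bottling: 51/69 (slack 18)
water: 47/47 (binding)
hops: 76/76 (binding)
malt: 52/59 (slack 7)
By complementary slackness, a constraint with positive slack has shadow price 0 → bottling, malt.

bottling, malt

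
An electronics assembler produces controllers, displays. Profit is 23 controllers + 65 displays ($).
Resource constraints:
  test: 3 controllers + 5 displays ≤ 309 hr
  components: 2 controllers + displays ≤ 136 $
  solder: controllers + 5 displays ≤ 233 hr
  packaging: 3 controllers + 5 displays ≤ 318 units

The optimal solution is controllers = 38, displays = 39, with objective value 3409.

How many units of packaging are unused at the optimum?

9

packaging used = 3·38 + 5·39 = 309; slack = 318 − 309 = 9.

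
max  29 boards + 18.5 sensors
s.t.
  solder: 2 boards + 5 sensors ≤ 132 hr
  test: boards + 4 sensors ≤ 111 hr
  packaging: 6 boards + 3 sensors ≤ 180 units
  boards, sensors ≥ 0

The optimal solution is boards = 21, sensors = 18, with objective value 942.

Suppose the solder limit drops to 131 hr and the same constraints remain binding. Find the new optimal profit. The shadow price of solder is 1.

941

Δb = -1, so new z* = 942 + (1)·(-1) = 942 − 1 = 941.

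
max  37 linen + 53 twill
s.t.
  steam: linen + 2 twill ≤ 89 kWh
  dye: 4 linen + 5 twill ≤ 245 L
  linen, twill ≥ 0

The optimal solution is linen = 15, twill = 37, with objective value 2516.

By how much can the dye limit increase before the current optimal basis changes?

111

Binding constraints: steam, dye. The basis is B = [[1,2],[4,5]] with det -3.
Per unit increase in dye, x* moves by d = (0.6667, -0.3333).
The basis stays optimal until twill reaches 0; allowable increase = 111 L.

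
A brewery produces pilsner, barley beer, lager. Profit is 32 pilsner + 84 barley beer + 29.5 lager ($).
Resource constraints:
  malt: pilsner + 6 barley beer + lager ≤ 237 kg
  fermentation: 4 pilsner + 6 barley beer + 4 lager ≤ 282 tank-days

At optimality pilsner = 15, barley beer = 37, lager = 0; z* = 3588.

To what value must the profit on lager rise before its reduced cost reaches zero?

Check each constraint at x*: malt 237/237 (tight); fermentation 282/282 (tight).
From A_Bᵀ y = c: 1·y_malt + 4·y_fermentation = 32; 6·y_malt + 6·y_fermentation = 84.
→ y_malt = 8 and y_fermentation = 6.
lager enters the basis when its profit ≥ yᵀa₃ = 8·1 + 6·4 = 32.

32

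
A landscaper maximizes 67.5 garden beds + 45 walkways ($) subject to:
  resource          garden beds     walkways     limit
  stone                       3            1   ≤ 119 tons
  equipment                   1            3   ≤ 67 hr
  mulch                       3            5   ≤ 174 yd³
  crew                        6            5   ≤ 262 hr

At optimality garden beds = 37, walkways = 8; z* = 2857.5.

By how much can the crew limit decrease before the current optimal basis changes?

Binding constraints: stone, crew. The basis is B = [[3,1],[6,5]] with det 9.
Per unit decrease in crew, x* moves by d = (0.1111, -0.3333).
The basis stays optimal until walkways reaches 0; allowable decrease = 24 hr.

24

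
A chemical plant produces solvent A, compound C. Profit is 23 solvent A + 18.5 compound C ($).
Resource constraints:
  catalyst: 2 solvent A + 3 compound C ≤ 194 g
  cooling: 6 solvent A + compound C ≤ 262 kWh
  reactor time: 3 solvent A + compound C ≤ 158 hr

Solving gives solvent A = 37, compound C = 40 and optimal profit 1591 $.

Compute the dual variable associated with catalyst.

5.5

Check each constraint at x*: catalyst 194/194 (tight); cooling 262/262 (tight); reactor time 151/158 (slack 7).
Slack constraints have shadow price 0 (complementary slackness).
From A_Bᵀ y = c: 2·y_catalyst + 6·y_cooling = 23; 3·y_catalyst + 1·y_cooling = 18.5.
Solving: y_catalyst = 5.5, y_cooling = 2.
Shadow price of catalyst = 5.5.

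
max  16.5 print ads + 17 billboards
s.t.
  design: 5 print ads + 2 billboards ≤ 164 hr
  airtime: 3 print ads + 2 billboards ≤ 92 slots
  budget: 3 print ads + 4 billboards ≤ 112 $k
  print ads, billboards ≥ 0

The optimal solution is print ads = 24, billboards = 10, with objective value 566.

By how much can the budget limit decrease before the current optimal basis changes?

Binding constraints: airtime, budget. The basis is B = [[3,2],[3,4]] with det 6.
Per unit decrease in budget, x* moves by d = (0.3333, -0.5).
The basis stays optimal until billboards reaches 0; allowable decrease = 20 $k.

20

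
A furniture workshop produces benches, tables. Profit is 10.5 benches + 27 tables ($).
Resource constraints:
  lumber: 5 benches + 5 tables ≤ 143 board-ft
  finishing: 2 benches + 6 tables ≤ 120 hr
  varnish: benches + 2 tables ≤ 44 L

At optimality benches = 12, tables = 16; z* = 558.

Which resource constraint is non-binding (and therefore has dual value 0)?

lumber

lumber: 140/143 (slack 3)
finishing: 120/120 (binding)
varnish: 44/44 (binding)
By complementary slackness, a constraint with positive slack has shadow price 0 → lumber.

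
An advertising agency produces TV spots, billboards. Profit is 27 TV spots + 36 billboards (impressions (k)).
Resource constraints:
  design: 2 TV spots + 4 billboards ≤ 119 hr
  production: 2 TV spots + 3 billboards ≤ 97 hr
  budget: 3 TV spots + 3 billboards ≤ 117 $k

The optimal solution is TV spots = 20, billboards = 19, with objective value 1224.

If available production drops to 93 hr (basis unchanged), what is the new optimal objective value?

Check each constraint at x*: design 116/119 (slack 3); production 97/97 (tight); budget 117/117 (tight).
Slack constraints have shadow price 0 (complementary slackness).
The binding rows give the dual system: 2·y_production + 3·y_budget = 27 and 3·y_production + 3·y_budget = 36.
This yields shadow prices y_production = 9, y_budget = 3.
Δz = y_production·Δb = 9 × (-4) = -36, so new z* = 1224 − 36 = 1188.

1188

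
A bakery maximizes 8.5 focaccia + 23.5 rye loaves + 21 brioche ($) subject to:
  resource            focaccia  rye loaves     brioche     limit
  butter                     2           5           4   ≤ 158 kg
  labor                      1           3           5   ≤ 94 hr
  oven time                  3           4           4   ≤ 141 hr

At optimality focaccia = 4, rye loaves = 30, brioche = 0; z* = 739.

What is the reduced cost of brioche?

-9.5

At the optimum: butter uses 158 of 158 (binding); labor uses 94 of 94 (binding); oven time uses 132 of 141 (slack = 9).
Slack constraints have shadow price 0 (complementary slackness).
The binding rows give the dual system: 2·y_butter + 1·y_labor = 8.5 and 5·y_butter + 3·y_labor = 23.5.
This yields shadow prices y_butter = 2, y_labor = 4.5.
Reduced cost of brioche: c₃ − yᵀa₃ = 21 − (2·4 + 4.5·5) = 21 − 30.5 = -9.5.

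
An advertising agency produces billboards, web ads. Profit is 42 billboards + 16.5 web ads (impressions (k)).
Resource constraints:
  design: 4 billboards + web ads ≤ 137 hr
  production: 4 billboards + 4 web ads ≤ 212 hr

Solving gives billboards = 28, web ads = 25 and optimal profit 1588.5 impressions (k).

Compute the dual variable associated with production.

Check each constraint at x*: design 137/137 (tight); production 212/212 (tight).
Dual feasibility on the basic columns requires 4·y_design + 4·y_production = 42, 1·y_design + 4·y_production = 16.5.
Solving: y_design = 8.5, y_production = 2.
Shadow price of production = 2.

2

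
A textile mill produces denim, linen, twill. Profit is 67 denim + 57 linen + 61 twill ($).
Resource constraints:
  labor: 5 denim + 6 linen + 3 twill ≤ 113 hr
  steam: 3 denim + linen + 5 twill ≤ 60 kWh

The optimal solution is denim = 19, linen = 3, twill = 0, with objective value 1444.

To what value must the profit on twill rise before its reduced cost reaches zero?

At the optimum: labor uses 113 of 113 (binding); steam uses 60 of 60 (binding).
The binding rows give the dual system: 5·y_labor + 3·y_steam = 67 and 6·y_labor + 1·y_steam = 57.
Solving: y_labor = 8, y_steam = 9.
twill enters the basis when its profit ≥ yᵀa₃ = 8·3 + 9·5 = 69.

69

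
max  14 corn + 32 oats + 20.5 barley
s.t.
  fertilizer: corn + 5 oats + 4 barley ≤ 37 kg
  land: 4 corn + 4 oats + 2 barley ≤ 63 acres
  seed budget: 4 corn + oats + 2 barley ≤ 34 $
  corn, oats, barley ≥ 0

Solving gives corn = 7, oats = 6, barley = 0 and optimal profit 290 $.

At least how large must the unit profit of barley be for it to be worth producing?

28

At the optimum: fertilizer uses 37 of 37 (binding); land uses 52 of 63 (slack = 11); seed budget uses 34 of 34 (binding).
Since land is not tight, its dual is 0.
Dual feasibility on the basic columns requires 1·y_fertilizer + 4·y_seed budget = 14, 5·y_fertilizer + 1·y_seed budget = 32.
This yields shadow prices y_fertilizer = 6, y_seed budget = 2.
barley enters the basis when its profit ≥ yᵀa₃ = 6·4 + 2·2 = 28.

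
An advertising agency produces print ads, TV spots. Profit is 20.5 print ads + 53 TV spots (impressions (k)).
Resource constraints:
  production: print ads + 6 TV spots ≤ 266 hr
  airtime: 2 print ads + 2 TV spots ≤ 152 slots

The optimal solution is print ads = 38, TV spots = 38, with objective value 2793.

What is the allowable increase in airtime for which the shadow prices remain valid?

Binding constraints: production, airtime. The basis is B = [[1,6],[2,2]] with det -10.
Per unit increase in airtime, x* moves by d = (0.6, -0.1).
The basis stays optimal until TV spots reaches 0; allowable increase = 380 slots.

380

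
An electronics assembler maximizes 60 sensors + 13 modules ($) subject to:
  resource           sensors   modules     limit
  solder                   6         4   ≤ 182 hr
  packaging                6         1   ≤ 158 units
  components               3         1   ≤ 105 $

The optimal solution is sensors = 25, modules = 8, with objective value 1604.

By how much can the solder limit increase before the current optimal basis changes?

132

Binding constraints: solder, packaging. The basis is B = [[6,4],[6,1]] with det -18.
Per unit increase in solder, x* moves by d = (-0.0556, 0.3333).
The basis stays optimal until components becomes binding; allowable increase = 132 hr.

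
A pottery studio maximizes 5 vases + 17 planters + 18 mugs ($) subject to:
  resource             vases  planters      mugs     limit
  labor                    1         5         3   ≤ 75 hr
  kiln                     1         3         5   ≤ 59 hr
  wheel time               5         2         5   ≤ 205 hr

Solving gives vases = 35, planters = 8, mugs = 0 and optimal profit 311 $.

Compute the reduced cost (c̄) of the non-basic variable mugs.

At the optimum: labor uses 75 of 75 (binding); kiln uses 59 of 59 (binding); wheel time uses 191 of 205 (slack = 14).
Since wheel time is not tight, its dual is 0.
Dual feasibility on the basic columns requires 1·y_labor + 1·y_kiln = 5, 5·y_labor + 3·y_kiln = 17.
Solving: y_labor = 1, y_kiln = 4.
Reduced cost of mugs: c₃ − yᵀa₃ = 18 − (1·3 + 4·5) = 18 − 23 = -5.

-5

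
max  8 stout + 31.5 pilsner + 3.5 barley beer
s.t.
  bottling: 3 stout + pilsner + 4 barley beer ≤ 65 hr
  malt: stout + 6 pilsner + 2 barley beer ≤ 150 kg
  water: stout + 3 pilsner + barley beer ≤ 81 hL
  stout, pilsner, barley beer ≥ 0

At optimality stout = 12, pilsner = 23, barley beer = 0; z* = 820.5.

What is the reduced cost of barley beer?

Binding: malt and water. Non-binding: bottling (6 unused).
Since bottling is not tight, its dual is 0.
The binding rows give the dual system: 1·y_malt + 1·y_water = 8 and 6·y_malt + 3·y_water = 31.5.
This yields shadow prices y_malt = 2.5, y_water = 5.5.
Reduced cost of barley beer: c₃ − yᵀa₃ = 3.5 − (2.5·2 + 5.5·1) = 3.5 − 10.5 = -7.

-7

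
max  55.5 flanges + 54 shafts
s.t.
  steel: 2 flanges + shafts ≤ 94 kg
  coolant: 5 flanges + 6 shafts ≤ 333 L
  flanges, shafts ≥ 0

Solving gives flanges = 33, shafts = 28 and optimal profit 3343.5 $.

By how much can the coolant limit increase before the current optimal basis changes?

231

Binding constraints: steel, coolant. The basis is B = [[2,1],[5,6]] with det 7.
Per unit increase in coolant, x* moves by d = (-0.1429, 0.2857).
The basis stays optimal until flanges reaches 0; allowable increase = 231 L.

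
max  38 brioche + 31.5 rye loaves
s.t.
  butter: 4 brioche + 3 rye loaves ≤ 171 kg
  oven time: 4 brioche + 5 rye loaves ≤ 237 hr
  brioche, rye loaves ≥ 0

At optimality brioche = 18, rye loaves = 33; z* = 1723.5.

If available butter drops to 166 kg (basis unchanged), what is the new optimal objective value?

At the optimum: butter uses 171 of 171 (binding); oven time uses 237 of 237 (binding).
The binding rows give the dual system: 4·y_butter + 4·y_oven time = 38 and 3·y_butter + 5·y_oven time = 31.5.
→ y_butter = 8 and y_oven time = 1.5.
Δz = y_butter·Δb = 8 × (-5) = -40, so new z* = 1723.5 − 40 = 1683.5.

1683.5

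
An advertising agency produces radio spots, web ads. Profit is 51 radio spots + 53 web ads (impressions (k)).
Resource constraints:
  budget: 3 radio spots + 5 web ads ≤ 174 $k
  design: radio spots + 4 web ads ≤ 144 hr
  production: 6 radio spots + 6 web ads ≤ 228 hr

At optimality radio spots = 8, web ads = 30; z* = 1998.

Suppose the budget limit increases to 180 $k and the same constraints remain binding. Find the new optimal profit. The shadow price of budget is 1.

2004

Δb = 6, so new z* = 1998 + (1)·(6) = 1998 + 6 = 2004.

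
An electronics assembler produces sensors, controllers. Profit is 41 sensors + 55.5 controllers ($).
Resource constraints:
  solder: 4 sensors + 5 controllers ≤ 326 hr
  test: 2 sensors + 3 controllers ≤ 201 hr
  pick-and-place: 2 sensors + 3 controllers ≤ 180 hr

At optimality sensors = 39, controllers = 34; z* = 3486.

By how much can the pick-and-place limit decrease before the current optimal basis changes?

17

Binding constraints: solder, pick-and-place. The basis is B = [[4,5],[2,3]] with det 2.
Per unit decrease in pick-and-place, x* moves by d = (2.5, -2).
The basis stays optimal until controllers reaches 0; allowable decrease = 17 hr.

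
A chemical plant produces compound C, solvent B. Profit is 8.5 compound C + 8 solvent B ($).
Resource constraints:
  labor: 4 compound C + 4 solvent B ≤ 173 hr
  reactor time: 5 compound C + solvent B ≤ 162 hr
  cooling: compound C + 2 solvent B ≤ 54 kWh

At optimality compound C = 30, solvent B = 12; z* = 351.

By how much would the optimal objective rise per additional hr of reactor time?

At the optimum: labor uses 168 of 173 (slack = 5); reactor time uses 162 of 162 (binding); cooling uses 54 of 54 (binding).
By complementary slackness, y = 0 for the non-binding constraint.
The binding rows give the dual system: 5·y_reactor time + 1·y_cooling = 8.5 and 1·y_reactor time + 2·y_cooling = 8.
→ y_reactor time = 1 and y_cooling = 3.5.
Shadow price of reactor time = 1.

1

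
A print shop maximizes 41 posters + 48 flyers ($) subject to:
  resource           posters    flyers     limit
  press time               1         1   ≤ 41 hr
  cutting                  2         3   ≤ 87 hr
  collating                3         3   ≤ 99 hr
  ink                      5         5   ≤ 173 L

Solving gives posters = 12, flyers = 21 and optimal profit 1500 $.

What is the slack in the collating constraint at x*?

0

collating used = 3·12 + 3·21 = 99; slack = 99 − 99 = 0.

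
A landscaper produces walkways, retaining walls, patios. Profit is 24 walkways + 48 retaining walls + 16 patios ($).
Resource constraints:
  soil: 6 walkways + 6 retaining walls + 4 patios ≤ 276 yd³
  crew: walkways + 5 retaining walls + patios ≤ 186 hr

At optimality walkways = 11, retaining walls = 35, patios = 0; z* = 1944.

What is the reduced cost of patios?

At the optimum: soil uses 276 of 276 (binding); crew uses 186 of 186 (binding).
The binding rows give the dual system: 6·y_soil + 1·y_crew = 24 and 6·y_soil + 5·y_crew = 48.
Solving: y_soil = 3, y_crew = 6.
Reduced cost of patios: c₃ − yᵀa₃ = 16 − (3·4 + 6·1) = 16 − 18 = -2.

-2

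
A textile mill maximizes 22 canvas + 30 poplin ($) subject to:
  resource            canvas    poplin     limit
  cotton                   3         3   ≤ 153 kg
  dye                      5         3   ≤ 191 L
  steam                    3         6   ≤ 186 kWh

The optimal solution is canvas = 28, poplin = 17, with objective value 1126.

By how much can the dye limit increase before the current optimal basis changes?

Binding constraints: dye, steam. The basis is B = [[5,3],[3,6]] with det 21.
Per unit increase in dye, x* moves by d = (0.2857, -0.1429).
The basis stays optimal until cotton becomes binding; allowable increase = 42 L.

42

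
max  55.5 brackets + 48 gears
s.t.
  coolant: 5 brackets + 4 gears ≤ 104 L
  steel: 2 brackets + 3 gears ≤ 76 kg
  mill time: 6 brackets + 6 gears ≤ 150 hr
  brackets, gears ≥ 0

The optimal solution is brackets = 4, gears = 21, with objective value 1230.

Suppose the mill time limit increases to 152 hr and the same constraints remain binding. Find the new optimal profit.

1236

Binding: coolant and mill time. Non-binding: steel (5 unused).
Since steel is not tight, its dual is 0.
Dual feasibility on the basic columns requires 5·y_coolant + 6·y_mill time = 55.5, 4·y_coolant + 6·y_mill time = 48.
→ y_coolant = 7.5 and y_mill time = 3.
Δz = y_mill time·Δb = 3 × (2) = 6, so new z* = 1230 + 6 = 1236.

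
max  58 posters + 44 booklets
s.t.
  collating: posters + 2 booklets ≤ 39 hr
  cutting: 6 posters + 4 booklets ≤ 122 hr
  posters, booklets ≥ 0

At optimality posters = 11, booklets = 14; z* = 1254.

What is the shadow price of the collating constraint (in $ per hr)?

4

At the optimum: collating uses 39 of 39 (binding); cutting uses 122 of 122 (binding).
Dual feasibility on the basic columns requires 1·y_collating + 6·y_cutting = 58, 2·y_collating + 4·y_cutting = 44.
→ y_collating = 4 and y_cutting = 9.
Shadow price of collating = 4.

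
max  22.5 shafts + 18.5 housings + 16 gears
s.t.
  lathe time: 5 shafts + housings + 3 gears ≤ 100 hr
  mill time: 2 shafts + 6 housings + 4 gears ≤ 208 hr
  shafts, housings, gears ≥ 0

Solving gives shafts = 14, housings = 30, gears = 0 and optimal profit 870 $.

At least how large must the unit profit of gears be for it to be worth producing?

Both lathe time and mill time are binding at x*.
From A_Bᵀ y = c: 5·y_lathe time + 2·y_mill time = 22.5; 1·y_lathe time + 6·y_mill time = 18.5.
Solving: y_lathe time = 3.5, y_mill time = 2.5.
gears enters the basis when its profit ≥ yᵀa₃ = 3.5·3 + 2.5·4 = 20.5.

20.5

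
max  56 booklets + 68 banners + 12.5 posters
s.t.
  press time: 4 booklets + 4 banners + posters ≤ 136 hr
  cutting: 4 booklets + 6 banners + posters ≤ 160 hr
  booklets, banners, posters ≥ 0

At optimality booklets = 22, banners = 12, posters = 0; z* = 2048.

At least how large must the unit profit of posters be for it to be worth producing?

At the optimum: press time uses 136 of 136 (binding); cutting uses 160 of 160 (binding).
The binding rows give the dual system: 4·y_press time + 4·y_cutting = 56 and 4·y_press time + 6·y_cutting = 68.
→ y_press time = 8 and y_cutting = 6.
posters enters the basis when its profit ≥ yᵀa₃ = 8·1 + 6·1 = 14.

14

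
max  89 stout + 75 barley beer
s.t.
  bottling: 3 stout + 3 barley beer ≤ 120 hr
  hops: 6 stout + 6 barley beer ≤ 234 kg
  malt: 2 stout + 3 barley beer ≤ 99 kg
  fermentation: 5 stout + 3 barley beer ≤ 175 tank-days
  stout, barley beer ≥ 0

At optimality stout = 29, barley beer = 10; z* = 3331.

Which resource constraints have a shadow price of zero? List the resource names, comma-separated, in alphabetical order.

bottling, malt

bottling: 117/120 (slack 3)
hops: 234/234 (binding)
malt: 88/99 (slack 11)
fermentation: 175/175 (binding)
By complementary slackness, a constraint with positive slack has shadow price 0 → bottling, malt.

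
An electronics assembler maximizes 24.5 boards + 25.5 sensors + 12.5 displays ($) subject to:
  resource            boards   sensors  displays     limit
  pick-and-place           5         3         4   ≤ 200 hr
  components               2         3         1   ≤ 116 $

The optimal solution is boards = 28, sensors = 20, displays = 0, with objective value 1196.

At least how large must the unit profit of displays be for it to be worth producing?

Check each constraint at x*: pick-and-place 200/200 (tight); components 116/116 (tight).
The binding rows give the dual system: 5·y_pick-and-place + 2·y_components = 24.5 and 3·y_pick-and-place + 3·y_components = 25.5.
This yields shadow prices y_pick-and-place = 2.5, y_components = 6.
displays enters the basis when its profit ≥ yᵀa₃ = 2.5·4 + 6·1 = 16.

16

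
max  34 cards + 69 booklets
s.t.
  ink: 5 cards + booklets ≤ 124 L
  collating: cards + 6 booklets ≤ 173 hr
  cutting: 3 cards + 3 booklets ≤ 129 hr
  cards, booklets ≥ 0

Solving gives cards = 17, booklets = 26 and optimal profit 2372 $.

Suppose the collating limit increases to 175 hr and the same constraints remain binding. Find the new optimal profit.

2386

At the optimum: ink uses 111 of 124 (slack = 13); collating uses 173 of 173 (binding); cutting uses 129 of 129 (binding).
Slack constraints have shadow price 0 (complementary slackness).
From A_Bᵀ y = c: 1·y_collating + 3·y_cutting = 34; 6·y_collating + 3·y_cutting = 69.
Solving: y_collating = 7, y_cutting = 9.
Δz = y_collating·Δb = 7 × (2) = 14, so new z* = 2372 + 14 = 2386.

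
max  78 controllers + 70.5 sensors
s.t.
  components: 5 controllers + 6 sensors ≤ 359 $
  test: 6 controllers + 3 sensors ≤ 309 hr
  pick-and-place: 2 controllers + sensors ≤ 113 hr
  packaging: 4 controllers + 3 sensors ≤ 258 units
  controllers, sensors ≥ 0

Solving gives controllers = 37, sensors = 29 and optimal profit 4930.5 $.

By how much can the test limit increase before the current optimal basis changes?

30

Binding constraints: components, test. The basis is B = [[5,6],[6,3]] with det -21.
Per unit increase in test, x* moves by d = (0.2857, -0.2381).
The basis stays optimal until pick-and-place becomes binding; allowable increase = 30 hr.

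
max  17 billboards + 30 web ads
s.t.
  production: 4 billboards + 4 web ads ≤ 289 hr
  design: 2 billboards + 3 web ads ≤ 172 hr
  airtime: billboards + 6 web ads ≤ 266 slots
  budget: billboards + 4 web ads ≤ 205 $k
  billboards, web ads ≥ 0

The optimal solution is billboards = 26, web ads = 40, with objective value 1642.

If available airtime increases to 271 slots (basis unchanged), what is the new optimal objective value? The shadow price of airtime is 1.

1647

Δb = 5, so new z* = 1642 + (1)·(5) = 1642 + 5 = 1647.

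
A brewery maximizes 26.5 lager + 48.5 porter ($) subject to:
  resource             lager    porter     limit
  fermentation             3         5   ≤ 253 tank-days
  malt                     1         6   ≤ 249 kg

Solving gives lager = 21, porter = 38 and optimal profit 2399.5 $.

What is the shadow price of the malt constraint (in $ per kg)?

1

Check each constraint at x*: fermentation 253/253 (tight); malt 249/249 (tight).
The binding rows give the dual system: 3·y_fermentation + 1·y_malt = 26.5 and 5·y_fermentation + 6·y_malt = 48.5.
Solving: y_fermentation = 8.5, y_malt = 1.
Shadow price of malt = 1.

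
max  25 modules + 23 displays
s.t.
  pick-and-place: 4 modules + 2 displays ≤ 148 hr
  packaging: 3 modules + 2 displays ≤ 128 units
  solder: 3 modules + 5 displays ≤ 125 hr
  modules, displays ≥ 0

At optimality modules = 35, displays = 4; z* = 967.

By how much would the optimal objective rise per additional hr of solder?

At the optimum: pick-and-place uses 148 of 148 (binding); packaging uses 113 of 128 (slack = 15); solder uses 125 of 125 (binding).
Slack constraints have shadow price 0 (complementary slackness).
The binding rows give the dual system: 4·y_pick-and-place + 3·y_solder = 25 and 2·y_pick-and-place + 5·y_solder = 23.
Solving: y_pick-and-place = 4, y_solder = 3.
Shadow price of solder = 3.

3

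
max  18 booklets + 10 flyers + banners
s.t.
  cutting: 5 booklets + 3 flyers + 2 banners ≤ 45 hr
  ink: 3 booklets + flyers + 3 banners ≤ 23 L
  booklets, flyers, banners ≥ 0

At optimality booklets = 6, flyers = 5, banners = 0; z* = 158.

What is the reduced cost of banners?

-8

At the optimum: cutting uses 45 of 45 (binding); ink uses 23 of 23 (binding).
Dual feasibility on the basic columns requires 5·y_cutting + 3·y_ink = 18, 3·y_cutting + 1·y_ink = 10.
This yields shadow prices y_cutting = 3, y_ink = 1.
Reduced cost of banners: c₃ − yᵀa₃ = 1 − (3·2 + 1·3) = 1 − 9 = -8.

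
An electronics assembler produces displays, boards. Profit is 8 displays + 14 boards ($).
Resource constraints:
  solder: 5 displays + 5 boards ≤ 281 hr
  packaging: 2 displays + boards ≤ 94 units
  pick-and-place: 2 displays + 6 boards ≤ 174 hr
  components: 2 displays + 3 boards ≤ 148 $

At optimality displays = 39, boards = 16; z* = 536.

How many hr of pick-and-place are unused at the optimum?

pick-and-place used = 2·39 + 6·16 = 174; slack = 174 − 174 = 0.

0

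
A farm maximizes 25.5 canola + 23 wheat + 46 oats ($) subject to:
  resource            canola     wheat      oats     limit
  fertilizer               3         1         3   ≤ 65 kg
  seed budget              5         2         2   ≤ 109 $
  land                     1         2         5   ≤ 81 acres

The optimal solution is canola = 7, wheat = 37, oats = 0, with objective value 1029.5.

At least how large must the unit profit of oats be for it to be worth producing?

47

At the optimum: fertilizer uses 58 of 65 (slack = 7); seed budget uses 109 of 109 (binding); land uses 81 of 81 (binding).
Slack constraints have shadow price 0 (complementary slackness).
The binding rows give the dual system: 5·y_seed budget + 1·y_land = 25.5 and 2·y_seed budget + 2·y_land = 23.
Solving: y_seed budget = 3.5, y_land = 8.
oats enters the basis when its profit ≥ yᵀa₃ = 3.5·2 + 8·5 = 47.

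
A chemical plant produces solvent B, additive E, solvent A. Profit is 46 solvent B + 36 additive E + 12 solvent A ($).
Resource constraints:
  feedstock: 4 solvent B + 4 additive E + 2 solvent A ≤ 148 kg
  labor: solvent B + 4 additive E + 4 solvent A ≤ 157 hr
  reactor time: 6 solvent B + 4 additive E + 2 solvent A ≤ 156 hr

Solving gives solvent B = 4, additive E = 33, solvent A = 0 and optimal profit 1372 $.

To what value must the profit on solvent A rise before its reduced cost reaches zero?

18

Binding: feedstock and reactor time. Non-binding: labor (21 unused).
By complementary slackness, y = 0 for the non-binding constraint.
The binding rows give the dual system: 4·y_feedstock + 6·y_reactor time = 46 and 4·y_feedstock + 4·y_reactor time = 36.
→ y_feedstock = 4 and y_reactor time = 5.
solvent A enters the basis when its profit ≥ yᵀa₃ = 4·2 + 5·2 = 18.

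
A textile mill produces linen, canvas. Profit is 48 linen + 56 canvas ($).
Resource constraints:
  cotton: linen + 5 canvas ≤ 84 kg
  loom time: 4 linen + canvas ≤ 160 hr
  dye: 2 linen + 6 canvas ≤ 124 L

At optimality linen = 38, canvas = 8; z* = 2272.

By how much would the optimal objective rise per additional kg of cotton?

0

At the optimum: cotton uses 78 of 84 (slack = 6); loom time uses 160 of 160 (binding); dye uses 124 of 124 (binding).
Slack constraints have shadow price 0 (complementary slackness).
Dual feasibility on the basic columns requires 4·y_loom time + 2·y_dye = 48, 1·y_loom time + 6·y_dye = 56.
This yields shadow prices y_loom time = 8, y_dye = 8.
Shadow price of cotton = 0.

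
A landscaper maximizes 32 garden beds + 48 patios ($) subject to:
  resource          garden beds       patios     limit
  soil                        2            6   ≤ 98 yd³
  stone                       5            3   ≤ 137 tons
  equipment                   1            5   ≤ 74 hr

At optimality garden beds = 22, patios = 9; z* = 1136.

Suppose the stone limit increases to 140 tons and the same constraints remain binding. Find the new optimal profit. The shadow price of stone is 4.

Δb = 3, so new z* = 1136 + (4)·(3) = 1136 + 12 = 1148.

1148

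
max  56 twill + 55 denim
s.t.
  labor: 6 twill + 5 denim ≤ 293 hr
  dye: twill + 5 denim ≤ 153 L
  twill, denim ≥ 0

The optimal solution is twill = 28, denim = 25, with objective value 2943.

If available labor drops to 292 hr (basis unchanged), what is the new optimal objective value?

At the optimum: labor uses 293 of 293 (binding); dye uses 153 of 153 (binding).
Dual feasibility on the basic columns requires 6·y_labor + 1·y_dye = 56, 5·y_labor + 5·y_dye = 55.
→ y_labor = 9 and y_dye = 2.
Δz = y_labor·Δb = 9 × (-1) = -9, so new z* = 2943 − 9 = 2934.

2934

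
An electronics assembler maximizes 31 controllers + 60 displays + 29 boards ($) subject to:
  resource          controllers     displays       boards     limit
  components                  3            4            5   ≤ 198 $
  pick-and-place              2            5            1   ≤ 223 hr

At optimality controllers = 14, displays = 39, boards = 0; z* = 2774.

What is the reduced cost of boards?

-4

At the optimum: components uses 198 of 198 (binding); pick-and-place uses 223 of 223 (binding).
Dual feasibility on the basic columns requires 3·y_components + 2·y_pick-and-place = 31, 4·y_components + 5·y_pick-and-place = 60.
Solving: y_components = 5, y_pick-and-place = 8.
Reduced cost of boards: c₃ − yᵀa₃ = 29 − (5·5 + 8·1) = 29 − 33 = -4.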